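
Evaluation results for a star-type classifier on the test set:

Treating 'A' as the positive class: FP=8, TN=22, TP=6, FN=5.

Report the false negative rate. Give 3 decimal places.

0.455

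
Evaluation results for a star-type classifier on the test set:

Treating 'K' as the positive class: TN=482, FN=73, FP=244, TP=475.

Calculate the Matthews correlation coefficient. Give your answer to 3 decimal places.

MCC = (TP·TN − FP·FN) / √((TP+FP)(TP+FN)(TN+FP)(TN+FN))
Numerator = 475·482 − 244·73 = 211138
Denominator = √(719·548·726·555) = √158759255160 = 398446.0505
MCC = 211138 / 398446.0505 = 0.530

0.530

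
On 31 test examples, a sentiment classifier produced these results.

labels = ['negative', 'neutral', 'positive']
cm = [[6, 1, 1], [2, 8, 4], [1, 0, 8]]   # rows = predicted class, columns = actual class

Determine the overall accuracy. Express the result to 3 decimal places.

Accuracy = trace / total = (6+8+8=22) / 31 = 22/31 = 0.710

0.710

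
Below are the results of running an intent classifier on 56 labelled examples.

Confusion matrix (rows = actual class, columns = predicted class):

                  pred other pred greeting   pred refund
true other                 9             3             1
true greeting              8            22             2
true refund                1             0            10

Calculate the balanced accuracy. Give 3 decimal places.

Balanced accuracy = mean of per-class recall.
  other: recall = 9/13 = 0.6923
  greeting: recall = 22/32 = 0.6875
  refund: recall = 10/11 = 0.9091
Mean = (0.6923 + 0.6875 + 0.9091) / 3 = 0.763

0.763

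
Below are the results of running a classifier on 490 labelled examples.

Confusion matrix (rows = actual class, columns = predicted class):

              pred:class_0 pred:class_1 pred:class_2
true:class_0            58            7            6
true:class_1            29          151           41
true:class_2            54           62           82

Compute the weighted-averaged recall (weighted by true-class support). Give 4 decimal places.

0.5939

Per-class recall (TP/(TP+FN)):
  class_0: TP=58, FN=7+6=13 → 58/71 = 0.81690
  class_1: TP=151, FN=29+41=70 → 151/221 = 0.68326
  class_2: TP=82, FN=54+62=116 → 82/198 = 0.41414
Weighted-recall = Σ (supportᵢ/N)·recallᵢ with N=490: (71/490)·0.81690 + (221/490)·0.68326 + (198/490)·0.41414 = 0.5939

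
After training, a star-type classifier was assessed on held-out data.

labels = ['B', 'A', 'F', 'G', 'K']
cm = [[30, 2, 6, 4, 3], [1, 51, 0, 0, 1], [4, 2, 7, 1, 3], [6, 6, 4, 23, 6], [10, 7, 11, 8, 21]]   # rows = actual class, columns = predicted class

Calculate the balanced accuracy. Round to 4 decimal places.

0.5840

Balanced accuracy = mean of per-class recall.
  B: recall = 30/45 = 0.66667
  A: recall = 51/53 = 0.96226
  F: recall = 7/17 = 0.41176
  G: recall = 23/45 = 0.51111
  K: recall = 21/57 = 0.36842
Mean = (0.66667 + 0.96226 + 0.41176 + 0.51111 + 0.36842) / 5 = 0.5840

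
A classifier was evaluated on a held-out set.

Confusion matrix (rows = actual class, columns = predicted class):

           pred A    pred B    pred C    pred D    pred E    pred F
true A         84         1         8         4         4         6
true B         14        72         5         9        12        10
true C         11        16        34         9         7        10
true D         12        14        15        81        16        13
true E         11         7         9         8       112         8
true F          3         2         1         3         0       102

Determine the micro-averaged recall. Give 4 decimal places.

0.6617

Micro-averaging pools counts across classes: ΣTP=485, ΣFP=248, ΣFN=248.
Micro-recall = TP/(TP+FN) on pooled counts = 0.6617 (equals overall accuracy in single-label multiclass).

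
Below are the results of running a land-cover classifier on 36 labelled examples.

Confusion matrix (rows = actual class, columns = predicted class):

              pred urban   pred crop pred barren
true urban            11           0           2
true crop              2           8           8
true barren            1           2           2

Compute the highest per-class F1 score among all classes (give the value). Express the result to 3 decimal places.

Per-class F1 score (2·TP/(2·TP+FP+FN)):
  urban: TP=11, FP=2+1=3, FN=0+2=2 → 22/27 = 0.8148
  crop: TP=8, FP=0+2=2, FN=2+8=10 → 16/28 = 0.5714
  barren: TP=2, FP=2+8=10, FN=1+2=3 → 4/17 = 0.2353
Highest is class 'urban' with F1 score = 0.815.

0.815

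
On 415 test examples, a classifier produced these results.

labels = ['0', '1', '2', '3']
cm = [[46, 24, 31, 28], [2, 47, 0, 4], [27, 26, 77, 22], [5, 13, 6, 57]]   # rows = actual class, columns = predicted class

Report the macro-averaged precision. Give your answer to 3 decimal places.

0.548

Per-class precision (TP/(TP+FP)):
  0: TP=46, FP=2+27+5=34 → 46/80 = 0.5750
  1: TP=47, FP=24+26+13=63 → 47/110 = 0.4273
  2: TP=77, FP=31+0+6=37 → 77/114 = 0.6754
  3: TP=57, FP=28+4+22=54 → 57/111 = 0.5135
Macro-precision = mean = (0.5750 + 0.4273 + 0.6754 + 0.5135) / 4 = 0.548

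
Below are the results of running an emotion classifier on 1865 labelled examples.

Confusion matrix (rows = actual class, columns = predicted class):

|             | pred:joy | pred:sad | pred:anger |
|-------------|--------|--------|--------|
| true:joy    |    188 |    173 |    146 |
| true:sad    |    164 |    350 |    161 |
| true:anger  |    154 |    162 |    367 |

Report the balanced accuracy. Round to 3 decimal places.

0.476

Balanced accuracy = mean of per-class recall.
  joy: recall = 188/507 = 0.3708
  sad: recall = 350/675 = 0.5185
  anger: recall = 367/683 = 0.5373
Mean = (0.3708 + 0.5185 + 0.5373) / 3 = 0.476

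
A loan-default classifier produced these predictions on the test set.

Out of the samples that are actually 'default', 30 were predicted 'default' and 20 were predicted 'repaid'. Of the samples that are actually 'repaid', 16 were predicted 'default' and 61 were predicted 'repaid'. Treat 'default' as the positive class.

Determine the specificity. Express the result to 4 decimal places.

0.7922

Specificity = TN/(TN+FP) = 61/(61+16) = 0.7922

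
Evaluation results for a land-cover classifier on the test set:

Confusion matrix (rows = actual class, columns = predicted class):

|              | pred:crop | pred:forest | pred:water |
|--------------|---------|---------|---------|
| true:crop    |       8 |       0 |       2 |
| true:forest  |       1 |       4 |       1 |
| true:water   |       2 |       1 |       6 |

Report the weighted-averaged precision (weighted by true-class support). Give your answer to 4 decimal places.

0.7229

Per-class precision (TP/(TP+FP)):
  crop: TP=8, FP=1+2=3 → 8/11 = 0.72727
  forest: TP=4, FP=0+1=1 → 4/5 = 0.80000
  water: TP=6, FP=2+1=3 → 6/9 = 0.66667
Weighted-precision = Σ (supportᵢ/N)·precisionᵢ with N=25: (10/25)·0.72727 + (6/25)·0.80000 + (9/25)·0.66667 = 0.7229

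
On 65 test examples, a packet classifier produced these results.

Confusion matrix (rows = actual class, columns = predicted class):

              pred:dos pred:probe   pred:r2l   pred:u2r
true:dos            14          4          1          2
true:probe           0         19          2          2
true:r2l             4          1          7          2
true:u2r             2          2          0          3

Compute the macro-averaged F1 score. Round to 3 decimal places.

Per-class F1 score (2·TP/(2·TP+FP+FN)):
  dos: TP=14, FP=0+4+2=6, FN=4+1+2=7 → 28/41 = 0.6829
  probe: TP=19, FP=4+1+2=7, FN=0+2+2=4 → 38/49 = 0.7755
  r2l: TP=7, FP=1+2+0=3, FN=4+1+2=7 → 14/24 = 0.5833
  u2r: TP=3, FP=2+2+2=6, FN=2+2+0=4 → 6/16 = 0.3750
Macro-F1 score = mean = (0.6829 + 0.7755 + 0.5833 + 0.3750) / 4 = 0.604

0.604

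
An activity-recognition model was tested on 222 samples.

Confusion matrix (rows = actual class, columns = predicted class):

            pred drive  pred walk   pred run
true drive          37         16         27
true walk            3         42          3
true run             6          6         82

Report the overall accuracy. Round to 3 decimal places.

Accuracy = trace / total = (37+42+82=161) / 222 = 161/222 = 0.725

0.725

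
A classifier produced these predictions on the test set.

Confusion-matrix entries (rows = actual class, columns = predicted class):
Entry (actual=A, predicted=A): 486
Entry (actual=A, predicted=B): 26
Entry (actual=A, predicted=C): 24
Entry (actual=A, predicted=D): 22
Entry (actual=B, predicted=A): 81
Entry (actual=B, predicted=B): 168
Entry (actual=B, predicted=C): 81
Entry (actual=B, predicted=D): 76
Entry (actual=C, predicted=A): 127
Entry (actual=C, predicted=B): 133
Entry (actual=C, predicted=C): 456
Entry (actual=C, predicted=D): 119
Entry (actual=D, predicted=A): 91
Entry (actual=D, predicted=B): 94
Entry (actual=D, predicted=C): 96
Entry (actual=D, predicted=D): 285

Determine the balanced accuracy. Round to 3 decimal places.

Balanced accuracy = mean of per-class recall.
  A: recall = 486/558 = 0.8710
  B: recall = 168/406 = 0.4138
  C: recall = 456/835 = 0.5461
  D: recall = 285/566 = 0.5035
Mean = (0.8710 + 0.4138 + 0.5461 + 0.5035) / 4 = 0.584

0.584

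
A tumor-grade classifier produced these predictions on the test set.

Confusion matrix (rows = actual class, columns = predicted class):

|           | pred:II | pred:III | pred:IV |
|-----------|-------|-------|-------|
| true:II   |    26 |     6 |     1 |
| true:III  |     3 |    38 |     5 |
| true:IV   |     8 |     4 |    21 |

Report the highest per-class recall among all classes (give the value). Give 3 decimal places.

0.826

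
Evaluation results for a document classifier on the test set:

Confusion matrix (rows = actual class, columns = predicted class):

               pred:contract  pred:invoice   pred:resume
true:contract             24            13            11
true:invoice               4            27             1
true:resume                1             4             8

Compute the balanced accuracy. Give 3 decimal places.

0.653

Balanced accuracy = mean of per-class recall.
  contract: recall = 24/48 = 0.5000
  invoice: recall = 27/32 = 0.8438
  resume: recall = 8/13 = 0.6154
Mean = (0.5000 + 0.8438 + 0.6154) / 3 = 0.653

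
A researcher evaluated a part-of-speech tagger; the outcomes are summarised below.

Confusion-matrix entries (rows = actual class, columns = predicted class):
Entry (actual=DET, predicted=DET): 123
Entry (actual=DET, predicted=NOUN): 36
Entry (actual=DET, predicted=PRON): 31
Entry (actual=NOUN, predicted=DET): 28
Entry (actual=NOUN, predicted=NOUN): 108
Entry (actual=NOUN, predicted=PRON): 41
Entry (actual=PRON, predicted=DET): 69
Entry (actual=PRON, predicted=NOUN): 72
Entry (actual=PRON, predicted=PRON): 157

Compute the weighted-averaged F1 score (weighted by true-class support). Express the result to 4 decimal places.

Per-class F1 score (2·TP/(2·TP+FP+FN)):
  DET: TP=123, FP=28+69=97, FN=36+31=67 → 246/410 = 0.60000
  NOUN: TP=108, FP=36+72=108, FN=28+41=69 → 216/393 = 0.54962
  PRON: TP=157, FP=31+41=72, FN=69+72=141 → 314/527 = 0.59583
Weighted-F1 score = Σ (supportᵢ/N)·F1 scoreᵢ with N=665: (190/665)·0.60000 + (177/665)·0.54962 + (298/665)·0.59583 = 0.5847

0.5847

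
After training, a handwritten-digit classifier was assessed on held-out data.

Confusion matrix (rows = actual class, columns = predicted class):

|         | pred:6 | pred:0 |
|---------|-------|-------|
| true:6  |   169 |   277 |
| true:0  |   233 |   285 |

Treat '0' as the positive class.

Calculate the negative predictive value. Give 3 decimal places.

0.420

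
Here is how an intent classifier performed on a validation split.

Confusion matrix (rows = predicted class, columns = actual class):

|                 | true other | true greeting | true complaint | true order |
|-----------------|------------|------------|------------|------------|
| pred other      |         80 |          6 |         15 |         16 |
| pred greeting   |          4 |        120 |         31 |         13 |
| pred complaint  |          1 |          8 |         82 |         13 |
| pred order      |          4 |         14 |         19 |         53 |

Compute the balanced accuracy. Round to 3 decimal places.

0.706

Balanced accuracy = mean of per-class recall.
  other: recall = 80/89 = 0.8989
  greeting: recall = 120/148 = 0.8108
  complaint: recall = 82/147 = 0.5578
  order: recall = 53/95 = 0.5579
Mean = (0.8989 + 0.8108 + 0.5578 + 0.5579) / 4 = 0.706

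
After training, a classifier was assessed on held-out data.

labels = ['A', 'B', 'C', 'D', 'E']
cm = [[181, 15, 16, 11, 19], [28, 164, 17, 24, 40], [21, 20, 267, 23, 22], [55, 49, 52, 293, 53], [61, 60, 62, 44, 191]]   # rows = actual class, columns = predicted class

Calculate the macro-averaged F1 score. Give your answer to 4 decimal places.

Per-class F1 score (2·TP/(2·TP+FP+FN)):
  A: TP=181, FP=28+21+55+61=165, FN=15+16+11+19=61 → 362/588 = 0.61565
  B: TP=164, FP=15+20+49+60=144, FN=28+17+24+40=109 → 328/581 = 0.56454
  C: TP=267, FP=16+17+52+62=147, FN=21+20+23+22=86 → 534/767 = 0.69622
  D: TP=293, FP=11+24+23+44=102, FN=55+49+52+53=209 → 586/897 = 0.65329
  E: TP=191, FP=19+40+22+53=134, FN=61+60+62+44=227 → 382/743 = 0.51413
Macro-F1 score = mean = (0.61565 + 0.56454 + 0.69622 + 0.65329 + 0.51413) / 5 = 0.6088

0.6088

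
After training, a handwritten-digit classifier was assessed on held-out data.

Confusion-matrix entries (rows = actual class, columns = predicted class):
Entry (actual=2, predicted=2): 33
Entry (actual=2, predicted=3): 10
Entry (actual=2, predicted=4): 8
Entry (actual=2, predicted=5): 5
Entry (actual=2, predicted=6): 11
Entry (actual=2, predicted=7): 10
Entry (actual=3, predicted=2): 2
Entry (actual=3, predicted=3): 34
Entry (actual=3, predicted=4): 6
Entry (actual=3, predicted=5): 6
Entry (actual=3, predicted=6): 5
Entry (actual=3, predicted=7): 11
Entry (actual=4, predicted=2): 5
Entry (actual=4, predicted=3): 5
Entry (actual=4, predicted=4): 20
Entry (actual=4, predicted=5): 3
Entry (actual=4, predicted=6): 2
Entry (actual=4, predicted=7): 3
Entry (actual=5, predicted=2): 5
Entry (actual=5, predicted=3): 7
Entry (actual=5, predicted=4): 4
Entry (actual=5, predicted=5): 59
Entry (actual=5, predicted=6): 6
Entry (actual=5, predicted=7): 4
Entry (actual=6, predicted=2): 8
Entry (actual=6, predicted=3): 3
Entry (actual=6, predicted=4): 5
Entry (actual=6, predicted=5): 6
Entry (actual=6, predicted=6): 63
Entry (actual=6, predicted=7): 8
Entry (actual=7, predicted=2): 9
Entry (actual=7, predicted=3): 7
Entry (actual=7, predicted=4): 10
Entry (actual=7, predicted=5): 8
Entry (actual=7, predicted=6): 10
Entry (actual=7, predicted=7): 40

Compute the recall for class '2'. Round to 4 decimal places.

One-vs-rest for '2': TP = diagonal; FP = other classes predicted '2'; FN = '2' predicted as other.
recall = TP/(TP+FN).
2: TP=33, FN=10+8+5+11+10=44 → 33/77 = 0.42857

0.4286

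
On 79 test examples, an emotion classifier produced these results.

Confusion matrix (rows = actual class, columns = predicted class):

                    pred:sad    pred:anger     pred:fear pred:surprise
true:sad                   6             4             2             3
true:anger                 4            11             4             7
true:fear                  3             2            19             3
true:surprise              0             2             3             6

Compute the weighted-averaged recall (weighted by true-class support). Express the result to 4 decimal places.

Per-class recall (TP/(TP+FN)):
  sad: TP=6, FN=4+2+3=9 → 6/15 = 0.40000
  anger: TP=11, FN=4+4+7=15 → 11/26 = 0.42308
  fear: TP=19, FN=3+2+3=8 → 19/27 = 0.70370
  surprise: TP=6, FN=0+2+3=5 → 6/11 = 0.54545
Weighted-recall = Σ (supportᵢ/N)·recallᵢ with N=79: (15/79)·0.40000 + (26/79)·0.42308 + (27/79)·0.70370 + (11/79)·0.54545 = 0.5316

0.5316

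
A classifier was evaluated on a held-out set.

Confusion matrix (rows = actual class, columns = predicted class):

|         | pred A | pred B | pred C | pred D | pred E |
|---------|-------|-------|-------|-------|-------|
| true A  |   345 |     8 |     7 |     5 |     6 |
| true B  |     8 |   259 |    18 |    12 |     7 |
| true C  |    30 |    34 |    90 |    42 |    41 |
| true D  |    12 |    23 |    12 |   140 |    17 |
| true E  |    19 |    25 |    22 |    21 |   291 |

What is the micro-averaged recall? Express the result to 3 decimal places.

0.753

Micro-averaging pools counts across classes: ΣTP=1125, ΣFP=369, ΣFN=369.
Micro-recall = TP/(TP+FN) on pooled counts = 0.753 (equals overall accuracy in single-label multiclass).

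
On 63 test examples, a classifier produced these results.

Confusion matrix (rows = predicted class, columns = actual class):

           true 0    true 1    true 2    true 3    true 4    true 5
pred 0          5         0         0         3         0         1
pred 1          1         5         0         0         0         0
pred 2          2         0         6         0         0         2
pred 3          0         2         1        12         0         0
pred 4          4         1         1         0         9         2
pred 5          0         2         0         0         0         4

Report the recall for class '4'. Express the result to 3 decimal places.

Treat '4' as positive and all other classes as negative.
recall = TP/(TP+FN).
4: TP=9, FN=0+0+0+0+0=0 → 9/9 = 1.0000

1.000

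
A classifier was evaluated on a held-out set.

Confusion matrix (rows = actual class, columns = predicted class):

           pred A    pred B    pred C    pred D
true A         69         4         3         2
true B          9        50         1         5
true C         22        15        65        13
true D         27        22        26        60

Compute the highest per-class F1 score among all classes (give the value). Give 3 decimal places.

Per-class F1 score (2·TP/(2·TP+FP+FN)):
  A: TP=69, FP=9+22+27=58, FN=4+3+2=9 → 138/205 = 0.6732
  B: TP=50, FP=4+15+22=41, FN=9+1+5=15 → 100/156 = 0.6410
  C: TP=65, FP=3+1+26=30, FN=22+15+13=50 → 130/210 = 0.6190
  D: TP=60, FP=2+5+13=20, FN=27+22+26=75 → 120/215 = 0.5581
Highest is class 'A' with F1 score = 0.673.

0.673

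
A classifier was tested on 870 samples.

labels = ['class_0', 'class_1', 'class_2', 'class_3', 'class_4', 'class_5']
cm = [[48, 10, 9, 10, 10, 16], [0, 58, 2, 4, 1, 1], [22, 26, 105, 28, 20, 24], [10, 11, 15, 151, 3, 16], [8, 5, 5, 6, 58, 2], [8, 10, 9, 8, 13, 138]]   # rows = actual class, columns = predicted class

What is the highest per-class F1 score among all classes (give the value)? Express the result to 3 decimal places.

0.731

Per-class F1 score (2·TP/(2·TP+FP+FN)):
  class_0: TP=48, FP=0+22+10+8+8=48, FN=10+9+10+10+16=55 → 96/199 = 0.4824
  class_1: TP=58, FP=10+26+11+5+10=62, FN=0+2+4+1+1=8 → 116/186 = 0.6237
  class_2: TP=105, FP=9+2+15+5+9=40, FN=22+26+28+20+24=120 → 210/370 = 0.5676
  class_3: TP=151, FP=10+4+28+6+8=56, FN=10+11+15+3+16=55 → 302/413 = 0.7312
  class_4: TP=58, FP=10+1+20+3+13=47, FN=8+5+5+6+2=26 → 116/189 = 0.6138
  class_5: TP=138, FP=16+1+24+16+2=59, FN=8+10+9+8+13=48 → 276/383 = 0.7206
Highest is class 'class_3' with F1 score = 0.731.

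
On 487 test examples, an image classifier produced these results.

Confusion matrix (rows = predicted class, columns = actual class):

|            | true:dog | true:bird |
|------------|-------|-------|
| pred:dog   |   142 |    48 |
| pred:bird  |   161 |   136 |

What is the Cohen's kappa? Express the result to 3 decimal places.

0.185

Observed agreement pₒ = trace/N = 278/487 = 0.5708
Expected agreement pₑ = Σ (rowᵢ·colᵢ)/N² = (303·190 + 184·297)/487² = 0.4732
κ = (pₒ − pₑ)/(1 − pₑ) = (0.5708 − 0.4732)/(1 − 0.4732) = 0.185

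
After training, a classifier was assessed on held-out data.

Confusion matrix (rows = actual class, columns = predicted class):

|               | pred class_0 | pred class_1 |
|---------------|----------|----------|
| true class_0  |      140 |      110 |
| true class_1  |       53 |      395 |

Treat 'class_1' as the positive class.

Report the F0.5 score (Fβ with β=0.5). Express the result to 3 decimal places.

0.800

Fβ = (1+β²)·TP / ((1+β²)·TP + β²·FN + FP), with β²=1/4
= 1.25·395 / (1.25·395 + 0.25·53 + 110) = 0.800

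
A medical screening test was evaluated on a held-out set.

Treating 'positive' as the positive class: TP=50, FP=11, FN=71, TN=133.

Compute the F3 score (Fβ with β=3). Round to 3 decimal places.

Fβ = (1+β²)·TP / ((1+β²)·TP + β²·FN + FP), with β²=9
= 10·50 / (10·50 + 9·71 + 11) = 0.435

0.435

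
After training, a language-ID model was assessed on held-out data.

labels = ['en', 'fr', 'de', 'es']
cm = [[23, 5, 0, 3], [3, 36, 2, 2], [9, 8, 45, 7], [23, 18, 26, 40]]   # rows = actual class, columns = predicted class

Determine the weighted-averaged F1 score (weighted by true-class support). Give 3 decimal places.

0.567

Per-class F1 score (2·TP/(2·TP+FP+FN)):
  en: TP=23, FP=3+9+23=35, FN=5+0+3=8 → 46/89 = 0.5169
  fr: TP=36, FP=5+8+18=31, FN=3+2+2=7 → 72/110 = 0.6545
  de: TP=45, FP=0+2+26=28, FN=9+8+7=24 → 90/142 = 0.6338
  es: TP=40, FP=3+2+7=12, FN=23+18+26=67 → 80/159 = 0.5031
Weighted-F1 score = Σ (supportᵢ/N)·F1 scoreᵢ with N=250: (31/250)·0.5169 + (43/250)·0.6545 + (69/250)·0.6338 + (107/250)·0.5031 = 0.567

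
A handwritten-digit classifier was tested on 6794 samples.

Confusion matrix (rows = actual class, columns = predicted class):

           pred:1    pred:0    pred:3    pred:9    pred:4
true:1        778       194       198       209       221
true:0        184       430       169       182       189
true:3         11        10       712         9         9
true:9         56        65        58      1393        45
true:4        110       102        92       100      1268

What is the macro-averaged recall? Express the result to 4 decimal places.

0.6854

Per-class recall (TP/(TP+FN)):
  1: TP=778, FN=194+198+209+221=822 → 778/1600 = 0.48625
  0: TP=430, FN=184+169+182+189=724 → 430/1154 = 0.37262
  3: TP=712, FN=11+10+9+9=39 → 712/751 = 0.94807
  9: TP=1393, FN=56+65+58+45=224 → 1393/1617 = 0.86147
  4: TP=1268, FN=110+102+92+100=404 → 1268/1672 = 0.75837
Macro-recall = mean = (0.48625 + 0.37262 + 0.94807 + 0.86147 + 0.75837) / 5 = 0.6854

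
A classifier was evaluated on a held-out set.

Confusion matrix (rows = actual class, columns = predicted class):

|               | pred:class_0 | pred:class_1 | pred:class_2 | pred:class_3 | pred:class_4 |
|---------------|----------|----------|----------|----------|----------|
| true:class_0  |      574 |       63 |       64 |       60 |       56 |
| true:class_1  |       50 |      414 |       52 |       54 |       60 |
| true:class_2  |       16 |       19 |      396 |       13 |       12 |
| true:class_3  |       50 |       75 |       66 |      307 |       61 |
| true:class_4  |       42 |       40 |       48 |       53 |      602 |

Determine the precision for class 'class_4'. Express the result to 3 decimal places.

0.761

Treat 'class_4' as positive and all other classes as negative.
precision = TP/(TP+FP).
class_4: TP=602, FP=56+60+12+61=189 → 602/791 = 0.7611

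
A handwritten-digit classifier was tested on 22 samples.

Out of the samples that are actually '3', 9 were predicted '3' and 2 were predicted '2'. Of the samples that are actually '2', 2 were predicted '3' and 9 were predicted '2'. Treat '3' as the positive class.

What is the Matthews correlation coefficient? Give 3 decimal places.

MCC = (TP·TN − FP·FN) / √((TP+FP)(TP+FN)(TN+FP)(TN+FN))
Numerator = 9·9 − 2·2 = 77
Denominator = √(11·11·11·11) = √14641 = 121.0000
MCC = 77 / 121.0000 = 0.636

0.636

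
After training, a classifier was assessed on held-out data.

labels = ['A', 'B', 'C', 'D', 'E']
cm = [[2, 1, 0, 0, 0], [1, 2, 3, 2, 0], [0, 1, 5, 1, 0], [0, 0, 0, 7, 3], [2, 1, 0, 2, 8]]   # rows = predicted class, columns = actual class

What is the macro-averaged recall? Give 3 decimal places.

0.547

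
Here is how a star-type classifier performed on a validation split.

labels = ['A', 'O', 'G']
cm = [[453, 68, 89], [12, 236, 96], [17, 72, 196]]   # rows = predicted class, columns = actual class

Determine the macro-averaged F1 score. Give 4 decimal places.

Per-class F1 score (2·TP/(2·TP+FP+FN)):
  A: TP=453, FP=68+89=157, FN=12+17=29 → 906/1092 = 0.82967
  O: TP=236, FP=12+96=108, FN=68+72=140 → 472/720 = 0.65556
  G: TP=196, FP=17+72=89, FN=89+96=185 → 392/666 = 0.58859
Macro-F1 score = mean = (0.82967 + 0.65556 + 0.58859) / 3 = 0.6913

0.6913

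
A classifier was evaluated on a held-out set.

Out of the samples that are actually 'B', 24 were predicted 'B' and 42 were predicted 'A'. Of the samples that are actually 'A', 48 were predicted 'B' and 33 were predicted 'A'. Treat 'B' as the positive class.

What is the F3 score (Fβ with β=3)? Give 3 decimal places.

0.360

Fβ = (1+β²)·TP / ((1+β²)·TP + β²·FN + FP), with β²=9
= 10·24 / (10·24 + 9·42 + 48) = 0.360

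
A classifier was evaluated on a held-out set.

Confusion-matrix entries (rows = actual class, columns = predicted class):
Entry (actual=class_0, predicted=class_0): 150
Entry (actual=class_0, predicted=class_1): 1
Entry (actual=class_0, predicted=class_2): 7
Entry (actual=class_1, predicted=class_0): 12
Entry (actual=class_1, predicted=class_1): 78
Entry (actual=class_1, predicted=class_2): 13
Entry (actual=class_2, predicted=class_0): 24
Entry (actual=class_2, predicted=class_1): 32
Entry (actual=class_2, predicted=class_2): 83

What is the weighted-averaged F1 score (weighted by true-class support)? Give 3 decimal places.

0.771

Per-class F1 score (2·TP/(2·TP+FP+FN)):
  class_0: TP=150, FP=12+24=36, FN=1+7=8 → 300/344 = 0.8721
  class_1: TP=78, FP=1+32=33, FN=12+13=25 → 156/214 = 0.7290
  class_2: TP=83, FP=7+13=20, FN=24+32=56 → 166/242 = 0.6860
Weighted-F1 score = Σ (supportᵢ/N)·F1 scoreᵢ with N=400: (158/400)·0.8721 + (103/400)·0.7290 + (139/400)·0.6860 = 0.771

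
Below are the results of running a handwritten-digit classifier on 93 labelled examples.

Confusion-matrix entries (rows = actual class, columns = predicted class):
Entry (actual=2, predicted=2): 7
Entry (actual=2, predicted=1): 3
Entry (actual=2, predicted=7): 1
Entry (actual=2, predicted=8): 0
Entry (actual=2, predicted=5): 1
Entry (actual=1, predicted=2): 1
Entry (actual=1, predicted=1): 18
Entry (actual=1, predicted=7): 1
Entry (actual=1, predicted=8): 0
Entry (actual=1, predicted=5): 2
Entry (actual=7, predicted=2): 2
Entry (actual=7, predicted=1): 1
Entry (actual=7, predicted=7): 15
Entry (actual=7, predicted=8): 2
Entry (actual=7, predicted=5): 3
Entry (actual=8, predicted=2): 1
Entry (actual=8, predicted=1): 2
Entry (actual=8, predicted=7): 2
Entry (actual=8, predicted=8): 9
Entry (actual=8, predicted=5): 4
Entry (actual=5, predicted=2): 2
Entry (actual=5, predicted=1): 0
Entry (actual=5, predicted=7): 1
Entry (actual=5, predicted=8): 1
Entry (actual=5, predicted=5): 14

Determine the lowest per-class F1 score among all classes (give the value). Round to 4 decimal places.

0.5600

Per-class F1 score (2·TP/(2·TP+FP+FN)):
  2: TP=7, FP=1+2+1+2=6, FN=3+1+0+1=5 → 14/25 = 0.56000
  1: TP=18, FP=3+1+2+0=6, FN=1+1+0+2=4 → 36/46 = 0.78261
  7: TP=15, FP=1+1+2+1=5, FN=2+1+2+3=8 → 30/43 = 0.69767
  8: TP=9, FP=0+0+2+1=3, FN=1+2+2+4=9 → 18/30 = 0.60000
  5: TP=14, FP=1+2+3+4=10, FN=2+0+1+1=4 → 28/42 = 0.66667
Lowest is class '2' with F1 score = 0.5600.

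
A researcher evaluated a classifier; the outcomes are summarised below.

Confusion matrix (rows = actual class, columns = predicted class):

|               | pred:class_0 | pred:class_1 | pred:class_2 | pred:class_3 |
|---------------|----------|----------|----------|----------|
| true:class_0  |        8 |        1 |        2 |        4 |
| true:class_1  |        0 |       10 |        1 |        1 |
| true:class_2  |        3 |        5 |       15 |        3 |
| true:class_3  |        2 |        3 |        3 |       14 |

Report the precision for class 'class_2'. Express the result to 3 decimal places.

precision = TP/(TP+FP).
class_2: TP=15, FP=2+1+3=6 → 15/21 = 0.7143

0.714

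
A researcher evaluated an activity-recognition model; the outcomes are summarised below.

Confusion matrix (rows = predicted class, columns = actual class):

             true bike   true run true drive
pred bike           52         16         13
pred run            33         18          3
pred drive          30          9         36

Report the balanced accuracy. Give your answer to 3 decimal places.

Balanced accuracy = mean of per-class recall.
  bike: recall = 52/115 = 0.4522
  run: recall = 18/43 = 0.4186
  drive: recall = 36/52 = 0.6923
Mean = (0.4522 + 0.4186 + 0.6923) / 3 = 0.521

0.521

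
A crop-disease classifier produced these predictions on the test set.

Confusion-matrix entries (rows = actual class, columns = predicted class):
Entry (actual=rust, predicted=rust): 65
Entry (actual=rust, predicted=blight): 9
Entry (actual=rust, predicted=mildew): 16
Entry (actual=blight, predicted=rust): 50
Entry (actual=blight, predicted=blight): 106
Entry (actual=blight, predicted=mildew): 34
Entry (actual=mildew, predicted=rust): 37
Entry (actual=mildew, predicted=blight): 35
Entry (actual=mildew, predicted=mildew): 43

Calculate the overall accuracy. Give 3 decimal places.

0.542

Accuracy = trace / total = (65+106+43=214) / 395 = 214/395 = 0.542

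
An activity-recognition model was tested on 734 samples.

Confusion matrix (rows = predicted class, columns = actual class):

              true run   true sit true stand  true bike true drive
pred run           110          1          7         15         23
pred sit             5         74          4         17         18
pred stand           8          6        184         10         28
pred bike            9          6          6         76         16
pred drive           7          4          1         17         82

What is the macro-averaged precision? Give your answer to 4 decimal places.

0.7046

Per-class precision (TP/(TP+FP)):
  run: TP=110, FP=1+7+15+23=46 → 110/156 = 0.70513
  sit: TP=74, FP=5+4+17+18=44 → 74/118 = 0.62712
  stand: TP=184, FP=8+6+10+28=52 → 184/236 = 0.77966
  bike: TP=76, FP=9+6+6+16=37 → 76/113 = 0.67257
  drive: TP=82, FP=7+4+1+17=29 → 82/111 = 0.73874
Macro-precision = mean = (0.70513 + 0.62712 + 0.77966 + 0.67257 + 0.73874) / 5 = 0.7046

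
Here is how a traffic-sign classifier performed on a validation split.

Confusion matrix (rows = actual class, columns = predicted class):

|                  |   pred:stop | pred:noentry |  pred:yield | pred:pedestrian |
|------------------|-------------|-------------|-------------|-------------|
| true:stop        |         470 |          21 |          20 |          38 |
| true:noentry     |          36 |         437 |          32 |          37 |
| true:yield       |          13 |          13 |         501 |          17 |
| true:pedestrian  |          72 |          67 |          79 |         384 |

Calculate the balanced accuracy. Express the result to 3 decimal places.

0.805

Balanced accuracy = mean of per-class recall.
  stop: recall = 470/549 = 0.8561
  noentry: recall = 437/542 = 0.8063
  yield: recall = 501/544 = 0.9210
  pedestrian: recall = 384/602 = 0.6379
Mean = (0.8561 + 0.8063 + 0.9210 + 0.6379) / 4 = 0.805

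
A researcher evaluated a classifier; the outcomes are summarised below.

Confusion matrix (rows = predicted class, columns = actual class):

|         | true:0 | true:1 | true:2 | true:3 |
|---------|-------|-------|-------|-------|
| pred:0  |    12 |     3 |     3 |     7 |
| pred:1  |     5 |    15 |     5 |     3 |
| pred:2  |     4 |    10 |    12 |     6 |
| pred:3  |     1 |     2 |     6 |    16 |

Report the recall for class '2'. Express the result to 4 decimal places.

Take TP from the diagonal, FP from the rest of the '2' prediction marginal, FN from the rest of the '2' actual marginal.
recall = TP/(TP+FN).
2: TP=12, FN=3+5+6=14 → 12/26 = 0.46154

0.4615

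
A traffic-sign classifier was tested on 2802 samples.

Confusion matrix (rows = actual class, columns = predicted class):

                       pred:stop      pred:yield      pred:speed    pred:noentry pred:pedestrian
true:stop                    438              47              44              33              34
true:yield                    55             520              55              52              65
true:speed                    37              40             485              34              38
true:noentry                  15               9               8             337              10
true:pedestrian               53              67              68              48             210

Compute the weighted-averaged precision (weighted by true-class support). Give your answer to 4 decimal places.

0.7091

Per-class precision (TP/(TP+FP)):
  stop: TP=438, FP=55+37+15+53=160 → 438/598 = 0.73244
  yield: TP=520, FP=47+40+9+67=163 → 520/683 = 0.76135
  speed: TP=485, FP=44+55+8+68=175 → 485/660 = 0.73485
  noentry: TP=337, FP=33+52+34+48=167 → 337/504 = 0.66865
  pedestrian: TP=210, FP=34+65+38+10=147 → 210/357 = 0.58824
Weighted-precision = Σ (supportᵢ/N)·precisionᵢ with N=2802: (596/2802)·0.73244 + (747/2802)·0.76135 + (634/2802)·0.73485 + (379/2802)·0.66865 + (446/2802)·0.58824 = 0.7091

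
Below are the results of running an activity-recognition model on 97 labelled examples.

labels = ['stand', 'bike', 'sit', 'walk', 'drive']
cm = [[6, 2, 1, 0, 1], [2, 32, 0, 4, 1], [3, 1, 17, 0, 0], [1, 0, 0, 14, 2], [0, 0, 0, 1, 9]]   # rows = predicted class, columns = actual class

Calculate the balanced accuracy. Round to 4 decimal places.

0.7576

Balanced accuracy = mean of per-class recall.
  stand: recall = 6/12 = 0.50000
  bike: recall = 32/35 = 0.91429
  sit: recall = 17/18 = 0.94444
  walk: recall = 14/19 = 0.73684
  drive: recall = 9/13 = 0.69231
Mean = (0.50000 + 0.91429 + 0.94444 + 0.73684 + 0.69231) / 5 = 0.7576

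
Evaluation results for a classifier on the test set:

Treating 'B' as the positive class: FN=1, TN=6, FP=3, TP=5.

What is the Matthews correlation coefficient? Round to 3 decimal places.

0.491

MCC = (TP·TN − FP·FN) / √((TP+FP)(TP+FN)(TN+FP)(TN+FN))
Numerator = 5·6 − 3·1 = 27
Denominator = √(8·6·9·7) = √3024 = 54.9909
MCC = 27 / 54.9909 = 0.491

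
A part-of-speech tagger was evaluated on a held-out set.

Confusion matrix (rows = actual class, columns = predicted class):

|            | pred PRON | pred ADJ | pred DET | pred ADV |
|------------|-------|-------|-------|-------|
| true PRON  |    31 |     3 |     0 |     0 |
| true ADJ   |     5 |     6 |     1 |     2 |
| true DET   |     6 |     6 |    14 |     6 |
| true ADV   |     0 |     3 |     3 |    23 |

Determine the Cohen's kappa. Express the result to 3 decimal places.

0.563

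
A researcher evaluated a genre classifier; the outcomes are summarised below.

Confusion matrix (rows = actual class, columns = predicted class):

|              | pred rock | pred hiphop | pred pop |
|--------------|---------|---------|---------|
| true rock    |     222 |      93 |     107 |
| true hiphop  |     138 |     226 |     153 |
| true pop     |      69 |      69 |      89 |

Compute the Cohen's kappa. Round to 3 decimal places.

0.184

Observed agreement pₒ = trace/N = 537/1166 = 0.4605
Expected agreement pₑ = Σ (rowᵢ·colᵢ)/N² = (422·429 + 517·388 + 227·349)/1166² = 0.3390
κ = (pₒ − pₑ)/(1 − pₑ) = (0.4605 − 0.3390)/(1 − 0.3390) = 0.184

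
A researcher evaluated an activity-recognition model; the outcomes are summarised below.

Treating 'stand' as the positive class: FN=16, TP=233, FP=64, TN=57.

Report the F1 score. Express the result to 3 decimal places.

Precision = TP/(TP+FP) = 233/297 = 0.7845
Recall = TP/(TP+FN) = 233/249 = 0.9357
F1 = 2·TP/(2·TP+FP+FN) = 466/546 = 0.853

0.853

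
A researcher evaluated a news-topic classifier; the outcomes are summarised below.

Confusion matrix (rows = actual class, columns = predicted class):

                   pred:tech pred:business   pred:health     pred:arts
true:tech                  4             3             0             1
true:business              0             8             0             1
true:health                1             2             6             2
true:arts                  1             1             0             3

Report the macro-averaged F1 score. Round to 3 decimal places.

0.618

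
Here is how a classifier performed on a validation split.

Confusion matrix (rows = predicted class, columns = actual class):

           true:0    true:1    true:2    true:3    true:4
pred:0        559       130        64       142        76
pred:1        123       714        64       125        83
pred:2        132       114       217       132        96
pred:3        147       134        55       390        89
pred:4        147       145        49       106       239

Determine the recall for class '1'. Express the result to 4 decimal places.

0.5772

Take TP from the diagonal, FP from the rest of the '1' prediction marginal, FN from the rest of the '1' actual marginal.
recall = TP/(TP+FN).
1: TP=714, FN=130+114+134+145=523 → 714/1237 = 0.57720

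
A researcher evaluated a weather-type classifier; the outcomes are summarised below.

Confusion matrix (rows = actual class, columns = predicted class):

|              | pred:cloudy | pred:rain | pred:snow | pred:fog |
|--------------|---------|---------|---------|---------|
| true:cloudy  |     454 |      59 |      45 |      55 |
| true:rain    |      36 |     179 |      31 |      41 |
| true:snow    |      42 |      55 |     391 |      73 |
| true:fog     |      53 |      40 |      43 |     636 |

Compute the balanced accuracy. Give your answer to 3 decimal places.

0.721

Balanced accuracy = mean of per-class recall.
  cloudy: recall = 454/613 = 0.7406
  rain: recall = 179/287 = 0.6237
  snow: recall = 391/561 = 0.6970
  fog: recall = 636/772 = 0.8238
Mean = (0.7406 + 0.6237 + 0.6970 + 0.8238) / 4 = 0.721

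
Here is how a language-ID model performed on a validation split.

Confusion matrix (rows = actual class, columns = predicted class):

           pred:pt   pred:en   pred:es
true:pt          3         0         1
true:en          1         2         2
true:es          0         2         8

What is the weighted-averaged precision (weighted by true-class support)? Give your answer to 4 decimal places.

0.6722

Per-class precision (TP/(TP+FP)):
  pt: TP=3, FP=1+0=1 → 3/4 = 0.75000
  en: TP=2, FP=0+2=2 → 2/4 = 0.50000
  es: TP=8, FP=1+2=3 → 8/11 = 0.72727
Weighted-precision = Σ (supportᵢ/N)·precisionᵢ with N=19: (4/19)·0.75000 + (5/19)·0.50000 + (10/19)·0.72727 = 0.6722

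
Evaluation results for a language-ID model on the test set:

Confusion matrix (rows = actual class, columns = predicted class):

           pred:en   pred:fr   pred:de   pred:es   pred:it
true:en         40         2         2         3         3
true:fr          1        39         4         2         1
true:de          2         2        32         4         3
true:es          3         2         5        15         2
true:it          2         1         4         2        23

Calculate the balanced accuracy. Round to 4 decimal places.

0.7297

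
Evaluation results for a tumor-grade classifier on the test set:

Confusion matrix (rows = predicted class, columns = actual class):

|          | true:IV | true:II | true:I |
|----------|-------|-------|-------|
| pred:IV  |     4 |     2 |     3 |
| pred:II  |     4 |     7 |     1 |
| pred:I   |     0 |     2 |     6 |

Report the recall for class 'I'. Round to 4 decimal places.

Treat 'I' as positive and all other classes as negative.
recall = TP/(TP+FN).
I: TP=6, FN=3+1=4 → 6/10 = 0.60000

0.6000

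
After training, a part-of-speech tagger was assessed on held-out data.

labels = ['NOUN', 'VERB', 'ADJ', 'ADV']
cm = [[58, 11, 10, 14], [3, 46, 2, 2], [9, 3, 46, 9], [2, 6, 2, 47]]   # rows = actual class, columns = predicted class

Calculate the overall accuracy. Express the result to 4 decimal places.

0.7296

Accuracy = trace / total = (58+46+46+47=197) / 270 = 197/270 = 0.7296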